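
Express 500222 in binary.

Using repeated division by 2:
500222 ÷ 2 = 250111 remainder 0
250111 ÷ 2 = 125055 remainder 1
125055 ÷ 2 = 62527 remainder 1
62527 ÷ 2 = 31263 remainder 1
31263 ÷ 2 = 15631 remainder 1
15631 ÷ 2 = 7815 remainder 1
7815 ÷ 2 = 3907 remainder 1
3907 ÷ 2 = 1953 remainder 1
1953 ÷ 2 = 976 remainder 1
976 ÷ 2 = 488 remainder 0
488 ÷ 2 = 244 remainder 0
244 ÷ 2 = 122 remainder 0
122 ÷ 2 = 61 remainder 0
61 ÷ 2 = 30 remainder 1
30 ÷ 2 = 15 remainder 0
15 ÷ 2 = 7 remainder 1
7 ÷ 2 = 3 remainder 1
3 ÷ 2 = 1 remainder 1
1 ÷ 2 = 0 remainder 1
Reading remainders bottom to top: 1111010000111111110



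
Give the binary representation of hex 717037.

Convert each hex digit to 4 bits:
  7 = 0111
  1 = 0001
  7 = 0111
  0 = 0000
  3 = 0011
  7 = 0111
Concatenate: 011100010111000000110111



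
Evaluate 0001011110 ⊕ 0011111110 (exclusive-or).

XOR: 1 when bits differ
  0001011110
^ 0011111110
------------
  0010100000
Decimal: 94 ^ 254 = 160



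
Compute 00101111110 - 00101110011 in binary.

Method 1 - Direct subtraction (column by column from the right: bit − bit − borrow-in; if negative, add 2 and borrow 1 from the next column):
borrow: 00000000110
        00101111110
-       00101110011
-------------------
        00000001011

Method 2 - Add two's complement:
Two's complement of 00101110011: invert → 11010001100, add 1 → 11010001101
  00101111110
+ 11010001101
-------------
 100000001011  (end carry out of the top bit = 1)
Discarding the end carry: 00000001011
Decimal check:
  00101111110 = 256 + 64 + 32 + 16 + 8 + 4 + 2 = 382
  00101110011 = 256 + 64 + 32 + 16 + 2 + 1 = 371
  382 - 371 = 11, and 00000001011 = 8 + 2 + 1 = 11 ✓



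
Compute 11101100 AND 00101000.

AND: 1 only when both bits are 1
  11101100
& 00101000
----------
  00101000
Decimal: 236 & 40 = 40



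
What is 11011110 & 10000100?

AND: 1 only when both bits are 1
  11011110
& 10000100
----------
  10000100
Decimal: 222 & 132 = 132



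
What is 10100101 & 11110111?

AND: 1 only when both bits are 1
  10100101
& 11110111
----------
  10100101
Decimal: 165 & 247 = 165



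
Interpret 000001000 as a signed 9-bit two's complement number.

Binary: 000001000
Sign bit: 0 (non-negative)
Read directly as an unsigned value:
000001000 = 8
Value: 8



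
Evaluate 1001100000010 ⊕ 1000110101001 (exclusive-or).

XOR: 1 when bits differ
  1001100000010
^ 1000110101001
---------------
  0001010101011
Decimal: 4866 ^ 4521 = 683



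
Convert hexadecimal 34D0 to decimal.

Expand by place value (powers of 16):
Digit values: D = 13
34D0 = 3 × 16^3 + 4 × 16^2 + 13 × 16^1 + 0 × 16^0
= 3 × 4096 + 4 × 256 + 13 × 16 + 0 × 1
= 12288 + 1024 + 208 + 0
= 13520



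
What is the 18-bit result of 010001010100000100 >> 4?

Original: 010001010100000100 (decimal 70916)
Shift right by 4 positions
Drop the 4 low bits; fill with zeros on the left
Result: 000001000101010000 (decimal 4432)
Equivalent: 70916 >> 4 = 70916 ÷ 2^4 = 4432



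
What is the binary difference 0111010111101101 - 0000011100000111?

Method 1 - Direct subtraction (column by column from the right: bit − bit − borrow-in; if negative, add 2 and borrow 1 from the next column):
borrow: 0001110000001100
        0111010111101101
-       0000011100000111
------------------------
        0110111011100110

Method 2 - Add two's complement:
Two's complement of 0000011100000111: invert → 1111100011111000, add 1 → 1111100011111001
  0111010111101101
+ 1111100011111001
------------------
 10110111011100110  (end carry out of the top bit = 1)
Discarding the end carry: 0110111011100110
Decimal check:
  0111010111101101 = 16384 + 8192 + 4096 + 1024 + 256 + 128 + 64 + 32 + 8 + 4 + 1 = 30189
  0000011100000111 = 1024 + 512 + 256 + 4 + 2 + 1 = 1799
  30189 - 1799 = 28390, and 0110111011100110 = 16384 + 8192 + 2048 + 1024 + 512 + 128 + 64 + 32 + 4 + 2 = 28390 ✓



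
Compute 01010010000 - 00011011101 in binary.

Method 1 - Direct subtraction (column by column from the right: bit − bit − borrow-in; if negative, add 2 and borrow 1 from the next column):
borrow: 01111111110
        01010010000
-       00011011101
-------------------
        00110110011

Method 2 - Add two's complement:
Two's complement of 00011011101: invert → 11100100010, add 1 → 11100100011
  01010010000
+ 11100100011
-------------
 100110110011  (end carry out of the top bit = 1)
Discarding the end carry: 00110110011
Decimal check:
  01010010000 = 512 + 128 + 16 = 656
  00011011101 = 128 + 64 + 16 + 8 + 4 + 1 = 221
  656 - 221 = 435, and 00110110011 = 256 + 128 + 32 + 16 + 2 + 1 = 435 ✓



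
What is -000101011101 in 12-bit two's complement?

Original: 000101011101
Step 1 - Invert all bits: 111010100010
Step 2 - Add 1: 111010100011
Verification: 000101011101 + 111010100011 = 1000000000000; discarding the end carry (carry out of the top bit) leaves the 12-bit value 000000000000, as required for x + (-x)



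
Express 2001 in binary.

Using repeated division by 2:
2001 ÷ 2 = 1000 remainder 1
1000 ÷ 2 = 500 remainder 0
500 ÷ 2 = 250 remainder 0
250 ÷ 2 = 125 remainder 0
125 ÷ 2 = 62 remainder 1
62 ÷ 2 = 31 remainder 0
31 ÷ 2 = 15 remainder 1
15 ÷ 2 = 7 remainder 1
7 ÷ 2 = 3 remainder 1
3 ÷ 2 = 1 remainder 1
1 ÷ 2 = 0 remainder 1
Reading remainders bottom to top: 11111010001



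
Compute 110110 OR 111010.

OR: 1 when either bit is 1
  110110
| 111010
--------
  111110
Decimal: 54 | 58 = 62



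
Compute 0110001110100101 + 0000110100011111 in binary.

Add column by column from the right: bit + bit + carry-in; write the sum mod 2, carry 1 when the sum is 2 or 3.
carry:  0001111001111110
        0110001110100101
+       0000110100011111
------------------------
       00111000011000100
(the carry out of the leftmost column, 0, becomes the leading bit)
Decimal check:
  0110001110100101 = 16384 + 8192 + 512 + 256 + 128 + 32 + 4 + 1 = 25509
  0000110100011111 = 2048 + 1024 + 256 + 16 + 8 + 4 + 2 + 1 = 3359
  25509 + 3359 = 28868, and 00111000011000100 = 16384 + 8192 + 4096 + 128 + 64 + 4 = 28868 ✓



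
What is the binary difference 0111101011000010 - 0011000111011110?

Method 1 - Direct subtraction (column by column from the right: bit − bit − borrow-in; if negative, add 2 and borrow 1 from the next column):
borrow: 0000001111111000
        0111101011000010
-       0011000111011110
------------------------
        0100100011100100

Method 2 - Add two's complement:
Two's complement of 0011000111011110: invert → 1100111000100001, add 1 → 1100111000100010
  0111101011000010
+ 1100111000100010
------------------
 10100100011100100  (end carry out of the top bit = 1)
Discarding the end carry: 0100100011100100
Decimal check:
  0111101011000010 = 16384 + 8192 + 4096 + 2048 + 512 + 128 + 64 + 2 = 31426
  0011000111011110 = 8192 + 4096 + 256 + 128 + 64 + 16 + 8 + 4 + 2 = 12766
  31426 - 12766 = 18660, and 0100100011100100 = 16384 + 2048 + 128 + 64 + 32 + 4 = 18660 ✓



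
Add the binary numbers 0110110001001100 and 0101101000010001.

Add column by column from the right: bit + bit + carry-in; write the sum mod 2, carry 1 when the sum is 2 or 3.
carry:  1111000000000000
        0110110001001100
+       0101101000010001
------------------------
       01100011001011101
(the carry out of the leftmost column, 0, becomes the leading bit)
Decimal check:
  0110110001001100 = 16384 + 8192 + 2048 + 1024 + 64 + 8 + 4 = 27724
  0101101000010001 = 16384 + 4096 + 2048 + 512 + 16 + 1 = 23057
  27724 + 23057 = 50781, and 01100011001011101 = 32768 + 16384 + 1024 + 512 + 64 + 16 + 8 + 4 + 1 = 50781 ✓



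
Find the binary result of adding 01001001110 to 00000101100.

Add column by column from the right: bit + bit + carry-in; write the sum mod 2, carry 1 when the sum is 2 or 3.
carry:  00000011000
        01001001110
+       00000101100
-------------------
       001001111010
(the carry out of the leftmost column, 0, becomes the leading bit)
Decimal check:
  01001001110 = 512 + 64 + 8 + 4 + 2 = 590
  00000101100 = 32 + 8 + 4 = 44
  590 + 44 = 634, and 001001111010 = 512 + 64 + 32 + 16 + 8 + 2 = 634 ✓



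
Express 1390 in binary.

Using repeated division by 2:
1390 ÷ 2 = 695 remainder 0
695 ÷ 2 = 347 remainder 1
347 ÷ 2 = 173 remainder 1
173 ÷ 2 = 86 remainder 1
86 ÷ 2 = 43 remainder 0
43 ÷ 2 = 21 remainder 1
21 ÷ 2 = 10 remainder 1
10 ÷ 2 = 5 remainder 0
5 ÷ 2 = 2 remainder 1
2 ÷ 2 = 1 remainder 0
1 ÷ 2 = 0 remainder 1
Reading remainders bottom to top: 10101101110



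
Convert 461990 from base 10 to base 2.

Using repeated division by 2:
461990 ÷ 2 = 230995 remainder 0
230995 ÷ 2 = 115497 remainder 1
115497 ÷ 2 = 57748 remainder 1
57748 ÷ 2 = 28874 remainder 0
28874 ÷ 2 = 14437 remainder 0
14437 ÷ 2 = 7218 remainder 1
7218 ÷ 2 = 3609 remainder 0
3609 ÷ 2 = 1804 remainder 1
1804 ÷ 2 = 902 remainder 0
902 ÷ 2 = 451 remainder 0
451 ÷ 2 = 225 remainder 1
225 ÷ 2 = 112 remainder 1
112 ÷ 2 = 56 remainder 0
56 ÷ 2 = 28 remainder 0
28 ÷ 2 = 14 remainder 0
14 ÷ 2 = 7 remainder 0
7 ÷ 2 = 3 remainder 1
3 ÷ 2 = 1 remainder 1
1 ÷ 2 = 0 remainder 1
Reading remainders bottom to top: 1110000110010100110



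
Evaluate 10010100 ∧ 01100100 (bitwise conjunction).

AND: 1 only when both bits are 1
  10010100
& 01100100
----------
  00000100
Decimal: 148 & 100 = 4



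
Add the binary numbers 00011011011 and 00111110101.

Add column by column from the right: bit + bit + carry-in; write the sum mod 2, carry 1 when the sum is 2 or 3.
carry:  01111111110
        00011011011
+       00111110101
-------------------
       001011010000
(the carry out of the leftmost column, 0, becomes the leading bit)
Decimal check:
  00011011011 = 128 + 64 + 16 + 8 + 2 + 1 = 219
  00111110101 = 256 + 128 + 64 + 32 + 16 + 4 + 1 = 501
  219 + 501 = 720, and 001011010000 = 512 + 128 + 64 + 16 = 720 ✓



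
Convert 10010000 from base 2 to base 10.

Sum of powers of 2 for each 1-bit:
2^4 + 2^7
= 16 + 128
= 144



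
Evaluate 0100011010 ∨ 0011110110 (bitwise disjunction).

OR: 1 when either bit is 1
  0100011010
| 0011110110
------------
  0111111110
Decimal: 282 | 246 = 510



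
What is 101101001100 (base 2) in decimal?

Sum of powers of 2 for each 1-bit:
2^2 + 2^3 + 2^6 + 2^8 + 2^9 + 2^11
= 4 + 8 + 64 + 256 + 512 + 2048
= 2892



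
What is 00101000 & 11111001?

AND: 1 only when both bits are 1
  00101000
& 11111001
----------
  00101000
Decimal: 40 & 249 = 40



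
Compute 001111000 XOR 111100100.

XOR: 1 when bits differ
  001111000
^ 111100100
-----------
  110011100
Decimal: 120 ^ 484 = 412



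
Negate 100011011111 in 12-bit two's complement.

Original (sign bit 1, negative): 100011011111
Step 1 - Invert all bits: 011100100000
Step 2 - Add 1: 011100100001
Verification: 100011011111 + 011100100001 = 1000000000000; discarding the end carry (carry out of the top bit) leaves the 12-bit value 000000000000, as required for x + (-x)



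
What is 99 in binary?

Using repeated division by 2:
99 ÷ 2 = 49 remainder 1
49 ÷ 2 = 24 remainder 1
24 ÷ 2 = 12 remainder 0
12 ÷ 2 = 6 remainder 0
6 ÷ 2 = 3 remainder 0
3 ÷ 2 = 1 remainder 1
1 ÷ 2 = 0 remainder 1
Reading remainders bottom to top: 1100011



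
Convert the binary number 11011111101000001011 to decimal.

Sum of powers of 2 for each 1-bit:
2^0 + 2^1 + 2^3 + 2^9 + 2^11 + 2^12 + 2^13 + 2^14 + 2^15 + 2^16 + 2^18 + 2^19
= 1 + 2 + 8 + 512 + 2048 + 4096 + 8192 + 16384 + 32768 + 65536 + 262144 + 524288
= 915979



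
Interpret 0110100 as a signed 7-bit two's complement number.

Binary: 0110100
Sign bit: 0 (non-negative)
Read directly as an unsigned value:
0110100 = 32 + 16 + 4 = 52
Value: 52



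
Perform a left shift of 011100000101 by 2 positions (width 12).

Original: 011100000101 (decimal 1797)
Shift left by 2 positions
Append 2 zeros on the right and drop the 2 high bits that overflow the 12-bit width
Result: 110000010100 (decimal 3092)
Equivalent: 1797 << 2 = 1797 × 2^2 = 7188, truncated to 12 bits = 3092



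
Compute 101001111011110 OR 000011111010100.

OR: 1 when either bit is 1
  101001111011110
| 000011111010100
-----------------
  101011111011110
Decimal: 21470 | 2004 = 22494



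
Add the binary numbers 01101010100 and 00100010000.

Add column by column from the right: bit + bit + carry-in; write the sum mod 2, carry 1 when the sum is 2 or 3.
carry:  11000100000
        01101010100
+       00100010000
-------------------
       010001100100
(the carry out of the leftmost column, 0, becomes the leading bit)
Decimal check:
  01101010100 = 512 + 256 + 64 + 16 + 4 = 852
  00100010000 = 256 + 16 = 272
  852 + 272 = 1124, and 010001100100 = 1024 + 64 + 32 + 4 = 1124 ✓



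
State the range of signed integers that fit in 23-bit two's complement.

For 23-bit two's complement:
Minimum: -2^22 = -4194304
Maximum: 2^22 - 1 = 4194303



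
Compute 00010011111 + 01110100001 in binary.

Add column by column from the right: bit + bit + carry-in; write the sum mod 2, carry 1 when the sum is 2 or 3.
carry:  11101111110
        00010011111
+       01110100001
-------------------
       010001000000
(the carry out of the leftmost column, 0, becomes the leading bit)
Decimal check:
  00010011111 = 128 + 16 + 8 + 4 + 2 + 1 = 159
  01110100001 = 512 + 256 + 128 + 32 + 1 = 929
  159 + 929 = 1088, and 010001000000 = 1024 + 64 = 1088 ✓



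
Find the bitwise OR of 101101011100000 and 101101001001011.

OR: 1 when either bit is 1
  101101011100000
| 101101001001011
-----------------
  101101011101011
Decimal: 23264 | 23115 = 23275



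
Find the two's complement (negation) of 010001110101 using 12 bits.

Original: 010001110101
Step 1 - Invert all bits: 101110001010
Step 2 - Add 1: 101110001011
Verification: 010001110101 + 101110001011 = 1000000000000; discarding the end carry (carry out of the top bit) leaves the 12-bit value 000000000000, as required for x + (-x)



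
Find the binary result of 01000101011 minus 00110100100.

Method 1 - Direct subtraction (column by column from the right: bit − bit − borrow-in; if negative, add 2 and borrow 1 from the next column):
borrow: 01100001000
        01000101011
-       00110100100
-------------------
        00010000111

Method 2 - Add two's complement:
Two's complement of 00110100100: invert → 11001011011, add 1 → 11001011100
  01000101011
+ 11001011100
-------------
 100010000111  (end carry out of the top bit = 1)
Discarding the end carry: 00010000111
Decimal check:
  01000101011 = 512 + 32 + 8 + 2 + 1 = 555
  00110100100 = 256 + 128 + 32 + 4 = 420
  555 - 420 = 135, and 00010000111 = 128 + 4 + 2 + 1 = 135 ✓



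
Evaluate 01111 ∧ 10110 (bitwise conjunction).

AND: 1 only when both bits are 1
  01111
& 10110
-------
  00110
Decimal: 15 & 22 = 6



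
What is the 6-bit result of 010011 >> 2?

Original: 010011 (decimal 19)
Shift right by 2 positions
Drop the 2 low bits; fill with zeros on the left
Result: 000100 (decimal 4)
Equivalent: 19 >> 2 = 19 ÷ 2^2 = 4



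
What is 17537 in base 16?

Using repeated division by 16 (digits 10–15 are A–F):
17537 ÷ 16 = 1096 remainder 1
1096 ÷ 16 = 68 remainder 8
68 ÷ 16 = 4 remainder 4
4 ÷ 16 = 0 remainder 4
Reading remainders bottom to top: 4481



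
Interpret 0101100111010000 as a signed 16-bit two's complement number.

Binary: 0101100111010000
Sign bit: 0 (non-negative)
Read directly as an unsigned value:
0101100111010000 = 16384 + 4096 + 2048 + 256 + 128 + 64 + 16 = 22992
Value: 22992



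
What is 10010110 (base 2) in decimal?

Sum of powers of 2 for each 1-bit:
2^1 + 2^2 + 2^4 + 2^7
= 2 + 4 + 16 + 128
= 150



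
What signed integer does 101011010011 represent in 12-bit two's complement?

Binary: 101011010011
Sign bit: 1 (negative)
Invert: 010100101100
Add 1:  010100101101
Magnitude: 010100101101 = 1024 + 256 + 32 + 8 + 4 + 1 = 1325
Value: -1325



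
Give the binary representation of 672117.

Using repeated division by 2:
672117 ÷ 2 = 336058 remainder 1
336058 ÷ 2 = 168029 remainder 0
168029 ÷ 2 = 84014 remainder 1
84014 ÷ 2 = 42007 remainder 0
42007 ÷ 2 = 21003 remainder 1
21003 ÷ 2 = 10501 remainder 1
10501 ÷ 2 = 5250 remainder 1
5250 ÷ 2 = 2625 remainder 0
2625 ÷ 2 = 1312 remainder 1
1312 ÷ 2 = 656 remainder 0
656 ÷ 2 = 328 remainder 0
328 ÷ 2 = 164 remainder 0
164 ÷ 2 = 82 remainder 0
82 ÷ 2 = 41 remainder 0
41 ÷ 2 = 20 remainder 1
20 ÷ 2 = 10 remainder 0
10 ÷ 2 = 5 remainder 0
5 ÷ 2 = 2 remainder 1
2 ÷ 2 = 1 remainder 0
1 ÷ 2 = 0 remainder 1
Reading remainders bottom to top: 10100100000101110101



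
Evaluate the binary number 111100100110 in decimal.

Sum of powers of 2 for each 1-bit:
2^1 + 2^2 + 2^5 + 2^8 + 2^9 + 2^10 + 2^11
= 2 + 4 + 32 + 256 + 512 + 1024 + 2048
= 3878



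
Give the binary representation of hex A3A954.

Convert each hex digit to 4 bits:
  A = 1010
  3 = 0011
  A = 1010
  9 = 1001
  5 = 0101
  4 = 0100
Concatenate: 101000111010100101010100



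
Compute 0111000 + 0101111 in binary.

Add column by column from the right: bit + bit + carry-in; write the sum mod 2, carry 1 when the sum is 2 or 3.
carry:  1110000
        0111000
+       0101111
---------------
       01100111
(the carry out of the leftmost column, 0, becomes the leading bit)
Decimal check:
  0111000 = 32 + 16 + 8 = 56
  0101111 = 32 + 8 + 4 + 2 + 1 = 47
  56 + 47 = 103, and 01100111 = 64 + 32 + 4 + 2 + 1 = 103 ✓



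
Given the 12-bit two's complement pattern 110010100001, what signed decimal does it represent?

Binary: 110010100001
Sign bit: 1 (negative)
Invert: 001101011110
Add 1:  001101011111
Magnitude: 001101011111 = 512 + 256 + 64 + 16 + 8 + 4 + 2 + 1 = 863
Value: -863



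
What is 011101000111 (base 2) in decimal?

Sum of powers of 2 for each 1-bit:
2^0 + 2^1 + 2^2 + 2^6 + 2^8 + 2^9 + 2^10
= 1 + 2 + 4 + 64 + 256 + 512 + 1024
= 1863



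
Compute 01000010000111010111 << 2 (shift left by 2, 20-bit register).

Original: 01000010000111010111 (decimal 270807)
Shift left by 2 positions
Append 2 zeros on the right and drop the 2 high bits that overflow the 20-bit width
Result: 00001000011101011100 (decimal 34652)
Equivalent: 270807 << 2 = 270807 × 2^2 = 1083228, truncated to 20 bits = 34652



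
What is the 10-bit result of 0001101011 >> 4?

Original: 0001101011 (decimal 107)
Shift right by 4 positions
Drop the 4 low bits; fill with zeros on the left
Result: 0000000110 (decimal 6)
Equivalent: 107 >> 4 = 107 ÷ 2^4 = 6



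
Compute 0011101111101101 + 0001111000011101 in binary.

Add column by column from the right: bit + bit + carry-in; write the sum mod 2, carry 1 when the sum is 2 or 3.
carry:  0111111111111010
        0011101111101101
+       0001111000011101
------------------------
       00101101000001010
(the carry out of the leftmost column, 0, becomes the leading bit)
Decimal check:
  0011101111101101 = 8192 + 4096 + 2048 + 512 + 256 + 128 + 64 + 32 + 8 + 4 + 1 = 15341
  0001111000011101 = 4096 + 2048 + 1024 + 512 + 16 + 8 + 4 + 1 = 7709
  15341 + 7709 = 23050, and 00101101000001010 = 16384 + 4096 + 2048 + 512 + 8 + 2 = 23050 ✓



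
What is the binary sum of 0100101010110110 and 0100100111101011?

Add column by column from the right: bit + bit + carry-in; write the sum mod 2, carry 1 when the sum is 2 or 3.
carry:  1001011111111100
        0100101010110110
+       0100100111101011
------------------------
       01001010010100001
(the carry out of the leftmost column, 0, becomes the leading bit)
Decimal check:
  0100101010110110 = 16384 + 2048 + 512 + 128 + 32 + 16 + 4 + 2 = 19126
  0100100111101011 = 16384 + 2048 + 256 + 128 + 64 + 32 + 8 + 2 + 1 = 18923
  19126 + 18923 = 38049, and 01001010010100001 = 32768 + 4096 + 1024 + 128 + 32 + 1 = 38049 ✓



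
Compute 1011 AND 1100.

AND: 1 only when both bits are 1
  1011
& 1100
------
  1000
Decimal: 11 & 12 = 8



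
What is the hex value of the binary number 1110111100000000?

Group into 4-bit nibbles from right:
  1110 = E
  1111 = F
  0000 = 0
  0000 = 0
Result: EF00



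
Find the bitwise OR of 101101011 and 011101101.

OR: 1 when either bit is 1
  101101011
| 011101101
-----------
  111101111
Decimal: 363 | 237 = 495



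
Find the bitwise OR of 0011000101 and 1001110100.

OR: 1 when either bit is 1
  0011000101
| 1001110100
------------
  1011110101
Decimal: 197 | 628 = 757



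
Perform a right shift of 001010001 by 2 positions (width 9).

Original: 001010001 (decimal 81)
Shift right by 2 positions
Drop the 2 low bits; fill with zeros on the left
Result: 000010100 (decimal 20)
Equivalent: 81 >> 2 = 81 ÷ 2^2 = 20



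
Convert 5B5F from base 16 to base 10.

Expand by place value (powers of 16):
Digit values: B = 11, F = 15
5B5F = 5 × 16^3 + 11 × 16^2 + 5 × 16^1 + 15 × 16^0
= 5 × 4096 + 11 × 256 + 5 × 16 + 15 × 1
= 20480 + 2816 + 80 + 15
= 23391



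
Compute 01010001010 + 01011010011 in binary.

Add column by column from the right: bit + bit + carry-in; write the sum mod 2, carry 1 when the sum is 2 or 3.
carry:  10100000100
        01010001010
+       01011010011
-------------------
       010101011101
(the carry out of the leftmost column, 0, becomes the leading bit)
Decimal check:
  01010001010 = 512 + 128 + 8 + 2 = 650
  01011010011 = 512 + 128 + 64 + 16 + 2 + 1 = 723
  650 + 723 = 1373, and 010101011101 = 1024 + 256 + 64 + 16 + 8 + 4 + 1 = 1373 ✓



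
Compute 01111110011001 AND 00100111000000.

AND: 1 only when both bits are 1
  01111110011001
& 00100111000000
----------------
  00100110000000
Decimal: 8089 & 2496 = 2432



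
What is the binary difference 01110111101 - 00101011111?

Method 1 - Direct subtraction (column by column from the right: bit − bit − borrow-in; if negative, add 2 and borrow 1 from the next column):
borrow: 00010111100
        01110111101
-       00101011111
-------------------
        01001011110

Method 2 - Add two's complement:
Two's complement of 00101011111: invert → 11010100000, add 1 → 11010100001
  01110111101
+ 11010100001
-------------
 101001011110  (end carry out of the top bit = 1)
Discarding the end carry: 01001011110
Decimal check:
  01110111101 = 512 + 256 + 128 + 32 + 16 + 8 + 4 + 1 = 957
  00101011111 = 256 + 64 + 16 + 8 + 4 + 2 + 1 = 351
  957 - 351 = 606, and 01001011110 = 512 + 64 + 16 + 8 + 4 + 2 = 606 ✓



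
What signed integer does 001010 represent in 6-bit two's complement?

Binary: 001010
Sign bit: 0 (non-negative)
Read directly as an unsigned value:
001010 = 8 + 2 = 10
Value: 10



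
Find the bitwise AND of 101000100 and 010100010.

AND: 1 only when both bits are 1
  101000100
& 010100010
-----------
  000000000
Decimal: 324 & 162 = 0



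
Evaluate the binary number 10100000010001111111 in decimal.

Sum of powers of 2 for each 1-bit:
2^0 + 2^1 + 2^2 + 2^3 + 2^4 + 2^5 + 2^6 + 2^10 + 2^17 + 2^19
= 1 + 2 + 4 + 8 + 16 + 32 + 64 + 1024 + 131072 + 524288
= 656511



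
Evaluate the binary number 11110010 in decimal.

Sum of powers of 2 for each 1-bit:
2^1 + 2^4 + 2^5 + 2^6 + 2^7
= 2 + 16 + 32 + 64 + 128
= 242



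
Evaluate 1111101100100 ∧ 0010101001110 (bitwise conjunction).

AND: 1 only when both bits are 1
  1111101100100
& 0010101001110
---------------
  0010101000100
Decimal: 8036 & 1358 = 1348



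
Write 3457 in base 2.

Using repeated division by 2:
3457 ÷ 2 = 1728 remainder 1
1728 ÷ 2 = 864 remainder 0
864 ÷ 2 = 432 remainder 0
432 ÷ 2 = 216 remainder 0
216 ÷ 2 = 108 remainder 0
108 ÷ 2 = 54 remainder 0
54 ÷ 2 = 27 remainder 0
27 ÷ 2 = 13 remainder 1
13 ÷ 2 = 6 remainder 1
6 ÷ 2 = 3 remainder 0
3 ÷ 2 = 1 remainder 1
1 ÷ 2 = 0 remainder 1
Reading remainders bottom to top: 110110000001



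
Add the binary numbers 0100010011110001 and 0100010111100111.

Add column by column from the right: bit + bit + carry-in; write the sum mod 2, carry 1 when the sum is 2 or 3.
carry:  1000101111001110
        0100010011110001
+       0100010111100111
------------------------
       01000101011011000
(the carry out of the leftmost column, 0, becomes the leading bit)
Decimal check:
  0100010011110001 = 16384 + 1024 + 128 + 64 + 32 + 16 + 1 = 17649
  0100010111100111 = 16384 + 1024 + 256 + 128 + 64 + 32 + 4 + 2 + 1 = 17895
  17649 + 17895 = 35544, and 01000101011011000 = 32768 + 2048 + 512 + 128 + 64 + 16 + 8 = 35544 ✓



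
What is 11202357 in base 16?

Using repeated division by 16 (digits 10–15 are A–F):
11202357 ÷ 16 = 700147 remainder 5
700147 ÷ 16 = 43759 remainder 3
43759 ÷ 16 = 2734 remainder 15 (F)
2734 ÷ 16 = 170 remainder 14 (E)
170 ÷ 16 = 10 remainder 10 (A)
10 ÷ 16 = 0 remainder 10 (A)
Reading remainders bottom to top: AAEF35



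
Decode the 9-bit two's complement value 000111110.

Binary: 000111110
Sign bit: 0 (non-negative)
Read directly as an unsigned value:
000111110 = 32 + 16 + 8 + 4 + 2 = 62
Value: 62



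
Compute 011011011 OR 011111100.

OR: 1 when either bit is 1
  011011011
| 011111100
-----------
  011111111
Decimal: 219 | 252 = 255



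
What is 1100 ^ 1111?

XOR: 1 when bits differ
  1100
^ 1111
------
  0011
Decimal: 12 ^ 15 = 3



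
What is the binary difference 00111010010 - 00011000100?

Method 1 - Direct subtraction (column by column from the right: bit − bit − borrow-in; if negative, add 2 and borrow 1 from the next column):
borrow: 00000011000
        00111010010
-       00011000100
-------------------
        00100001110

Method 2 - Add two's complement:
Two's complement of 00011000100: invert → 11100111011, add 1 → 11100111100
  00111010010
+ 11100111100
-------------
 100100001110  (end carry out of the top bit = 1)
Discarding the end carry: 00100001110
Decimal check:
  00111010010 = 256 + 128 + 64 + 16 + 2 = 466
  00011000100 = 128 + 64 + 4 = 196
  466 - 196 = 270, and 00100001110 = 256 + 8 + 4 + 2 = 270 ✓



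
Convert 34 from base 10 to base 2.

Using repeated division by 2:
34 ÷ 2 = 17 remainder 0
17 ÷ 2 = 8 remainder 1
8 ÷ 2 = 4 remainder 0
4 ÷ 2 = 2 remainder 0
2 ÷ 2 = 1 remainder 0
1 ÷ 2 = 0 remainder 1
Reading remainders bottom to top: 100010



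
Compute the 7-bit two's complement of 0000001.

Original: 0000001
Step 1 - Invert all bits: 1111110
Step 2 - Add 1: 1111111
Verification: 0000001 + 1111111 = 10000000; discarding the end carry (carry out of the top bit) leaves the 7-bit value 0000000, as required for x + (-x)



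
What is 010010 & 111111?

AND: 1 only when both bits are 1
  010010
& 111111
--------
  010010
Decimal: 18 & 63 = 18



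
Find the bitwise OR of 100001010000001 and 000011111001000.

OR: 1 when either bit is 1
  100001010000001
| 000011111001000
-----------------
  100011111001001
Decimal: 17025 | 1992 = 18377



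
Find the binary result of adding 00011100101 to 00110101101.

Add column by column from the right: bit + bit + carry-in; write the sum mod 2, carry 1 when the sum is 2 or 3.
carry:  01111011010
        00011100101
+       00110101101
-------------------
       001010010010
(the carry out of the leftmost column, 0, becomes the leading bit)
Decimal check:
  00011100101 = 128 + 64 + 32 + 4 + 1 = 229
  00110101101 = 256 + 128 + 32 + 8 + 4 + 1 = 429
  229 + 429 = 658, and 001010010010 = 512 + 128 + 16 + 2 = 658 ✓



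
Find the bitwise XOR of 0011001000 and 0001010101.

XOR: 1 when bits differ
  0011001000
^ 0001010101
------------
  0010011101
Decimal: 200 ^ 85 = 157



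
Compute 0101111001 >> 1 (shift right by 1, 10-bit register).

Original: 0101111001 (decimal 377)
Shift right by 1 position
Drop the 1 low bit; fill with zero on the left
Result: 0010111100 (decimal 188)
Equivalent: 377 >> 1 = 377 ÷ 2^1 = 188



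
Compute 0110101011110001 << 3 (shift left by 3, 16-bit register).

Original: 0110101011110001 (decimal 27377)
Shift left by 3 positions
Append 3 zeros on the right and drop the 3 high bits that overflow the 16-bit width
Result: 0101011110001000 (decimal 22408)
Equivalent: 27377 << 3 = 27377 × 2^3 = 219016, truncated to 16 bits = 22408



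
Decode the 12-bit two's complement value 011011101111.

Binary: 011011101111
Sign bit: 0 (non-negative)
Read directly as an unsigned value:
011011101111 = 1024 + 512 + 128 + 64 + 32 + 8 + 4 + 2 + 1 = 1775
Value: 1775



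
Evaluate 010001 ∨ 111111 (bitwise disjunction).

OR: 1 when either bit is 1
  010001
| 111111
--------
  111111
Decimal: 17 | 63 = 63



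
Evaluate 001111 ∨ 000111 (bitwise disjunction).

OR: 1 when either bit is 1
  001111
| 000111
--------
  001111
Decimal: 15 | 7 = 15



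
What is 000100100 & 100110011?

AND: 1 only when both bits are 1
  000100100
& 100110011
-----------
  000100000
Decimal: 36 & 307 = 32



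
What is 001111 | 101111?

OR: 1 when either bit is 1
  001111
| 101111
--------
  101111
Decimal: 15 | 47 = 47



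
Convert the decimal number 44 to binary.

Using repeated division by 2:
44 ÷ 2 = 22 remainder 0
22 ÷ 2 = 11 remainder 0
11 ÷ 2 = 5 remainder 1
5 ÷ 2 = 2 remainder 1
2 ÷ 2 = 1 remainder 0
1 ÷ 2 = 0 remainder 1
Reading remainders bottom to top: 101100



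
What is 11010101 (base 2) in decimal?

Sum of powers of 2 for each 1-bit:
2^0 + 2^2 + 2^4 + 2^6 + 2^7
= 1 + 4 + 16 + 64 + 128
= 213



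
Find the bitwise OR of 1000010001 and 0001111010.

OR: 1 when either bit is 1
  1000010001
| 0001111010
------------
  1001111011
Decimal: 529 | 122 = 635



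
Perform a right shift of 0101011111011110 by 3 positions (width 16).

Original: 0101011111011110 (decimal 22494)
Shift right by 3 positions
Drop the 3 low bits; fill with zeros on the left
Result: 0000101011111011 (decimal 2811)
Equivalent: 22494 >> 3 = 22494 ÷ 2^3 = 2811



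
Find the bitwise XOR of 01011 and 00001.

XOR: 1 when bits differ
  01011
^ 00001
-------
  01010
Decimal: 11 ^ 1 = 10



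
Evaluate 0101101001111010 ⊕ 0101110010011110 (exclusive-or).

XOR: 1 when bits differ
  0101101001111010
^ 0101110010011110
------------------
  0000011011100100
Decimal: 23162 ^ 23710 = 1764



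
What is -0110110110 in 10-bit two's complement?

Original: 0110110110
Step 1 - Invert all bits: 1001001001
Step 2 - Add 1: 1001001010
Verification: 0110110110 + 1001001010 = 10000000000; discarding the end carry (carry out of the top bit) leaves the 10-bit value 0000000000, as required for x + (-x)



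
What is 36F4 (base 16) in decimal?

Expand by place value (powers of 16):
Digit values: F = 15
36F4 = 3 × 16^3 + 6 × 16^2 + 15 × 16^1 + 4 × 16^0
= 3 × 4096 + 6 × 256 + 15 × 16 + 4 × 1
= 12288 + 1536 + 240 + 4
= 14068



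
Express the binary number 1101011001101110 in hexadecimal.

Group into 4-bit nibbles from right:
  1101 = D
  0110 = 6
  0110 = 6
  1110 = E
Result: D66E



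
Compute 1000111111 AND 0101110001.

AND: 1 only when both bits are 1
  1000111111
& 0101110001
------------
  0000110001
Decimal: 575 & 369 = 49



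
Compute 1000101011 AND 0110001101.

AND: 1 only when both bits are 1
  1000101011
& 0110001101
------------
  0000001001
Decimal: 555 & 397 = 9



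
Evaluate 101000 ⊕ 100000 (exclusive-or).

XOR: 1 when bits differ
  101000
^ 100000
--------
  001000
Decimal: 40 ^ 32 = 8



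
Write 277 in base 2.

Using repeated division by 2:
277 ÷ 2 = 138 remainder 1
138 ÷ 2 = 69 remainder 0
69 ÷ 2 = 34 remainder 1
34 ÷ 2 = 17 remainder 0
17 ÷ 2 = 8 remainder 1
8 ÷ 2 = 4 remainder 0
4 ÷ 2 = 2 remainder 0
2 ÷ 2 = 1 remainder 0
1 ÷ 2 = 0 remainder 1
Reading remainders bottom to top: 100010101



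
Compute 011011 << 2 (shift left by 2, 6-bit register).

Original: 011011 (decimal 27)
Shift left by 2 positions
Append 2 zeros on the right and drop the 2 high bits that overflow the 6-bit width
Result: 101100 (decimal 44)
Equivalent: 27 << 2 = 27 × 2^2 = 108, truncated to 6 bits = 44



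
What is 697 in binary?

Using repeated division by 2:
697 ÷ 2 = 348 remainder 1
348 ÷ 2 = 174 remainder 0
174 ÷ 2 = 87 remainder 0
87 ÷ 2 = 43 remainder 1
43 ÷ 2 = 21 remainder 1
21 ÷ 2 = 10 remainder 1
10 ÷ 2 = 5 remainder 0
5 ÷ 2 = 2 remainder 1
2 ÷ 2 = 1 remainder 0
1 ÷ 2 = 0 remainder 1
Reading remainders bottom to top: 1010111001



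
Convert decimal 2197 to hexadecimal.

Using repeated division by 16 (digits 10–15 are A–F):
2197 ÷ 16 = 137 remainder 5
137 ÷ 16 = 8 remainder 9
8 ÷ 16 = 0 remainder 8
Reading remainders bottom to top: 895



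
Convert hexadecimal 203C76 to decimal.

Expand by place value (powers of 16):
Digit values: C = 12
203C76 = 2 × 16^5 + 0 × 16^4 + 3 × 16^3 + 12 × 16^2 + 7 × 16^1 + 6 × 16^0
= 2 × 1048576 + 0 × 65536 + 3 × 4096 + 12 × 256 + 7 × 16 + 6 × 1
= 2097152 + 0 + 12288 + 3072 + 112 + 6
= 2112630



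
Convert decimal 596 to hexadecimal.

Using repeated division by 16 (digits 10–15 are A–F):
596 ÷ 16 = 37 remainder 4
37 ÷ 16 = 2 remainder 5
2 ÷ 16 = 0 remainder 2
Reading remainders bottom to top: 254



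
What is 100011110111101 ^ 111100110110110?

XOR: 1 when bits differ
  100011110111101
^ 111100110110110
-----------------
  011111000001011
Decimal: 18365 ^ 31158 = 15883



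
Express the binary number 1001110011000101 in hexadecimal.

Group into 4-bit nibbles from right:
  1001 = 9
  1100 = C
  1100 = C
  0101 = 5
Result: 9CC5



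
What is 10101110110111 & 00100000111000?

AND: 1 only when both bits are 1
  10101110110111
& 00100000111000
----------------
  00100000110000
Decimal: 11191 & 2104 = 2096



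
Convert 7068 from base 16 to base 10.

Expand by place value (powers of 16):
7068 = 7 × 16^3 + 0 × 16^2 + 6 × 16^1 + 8 × 16^0
= 7 × 4096 + 0 × 256 + 6 × 16 + 8 × 1
= 28672 + 0 + 96 + 8
= 28776



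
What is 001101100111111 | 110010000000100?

OR: 1 when either bit is 1
  001101100111111
| 110010000000100
-----------------
  111111100111111
Decimal: 6975 | 25604 = 32575



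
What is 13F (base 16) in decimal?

Expand by place value (powers of 16):
Digit values: F = 15
13F = 1 × 16^2 + 3 × 16^1 + 15 × 16^0
= 1 × 256 + 3 × 16 + 15 × 1
= 256 + 48 + 15
= 319



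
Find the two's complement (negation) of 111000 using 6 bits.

Original (sign bit 1, negative): 111000
Step 1 - Invert all bits: 000111
Step 2 - Add 1: 001000
Verification: 111000 + 001000 = 1000000; discarding the end carry (carry out of the top bit) leaves the 6-bit value 000000, as required for x + (-x)



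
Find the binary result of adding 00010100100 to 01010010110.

Add column by column from the right: bit + bit + carry-in; write the sum mod 2, carry 1 when the sum is 2 or 3.
carry:  00100001000
        00010100100
+       01010010110
-------------------
       001100111010
(the carry out of the leftmost column, 0, becomes the leading bit)
Decimal check:
  00010100100 = 128 + 32 + 4 = 164
  01010010110 = 512 + 128 + 16 + 4 + 2 = 662
  164 + 662 = 826, and 001100111010 = 512 + 256 + 32 + 16 + 8 + 2 = 826 ✓



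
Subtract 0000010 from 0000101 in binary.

Method 1 - Direct subtraction (column by column from the right: bit − bit − borrow-in; if negative, add 2 and borrow 1 from the next column):
borrow: 0000100
        0000101
-       0000010
---------------
        0000011

Method 2 - Add two's complement:
Two's complement of 0000010: invert → 1111101, add 1 → 1111110
  0000101
+ 1111110
---------
 10000011  (end carry out of the top bit = 1)
Discarding the end carry: 0000011
Decimal check:
  0000101 = 4 + 1 = 5
  0000010 = 2
  5 - 2 = 3, and 0000011 = 2 + 1 = 3 ✓



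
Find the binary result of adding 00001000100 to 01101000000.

Add column by column from the right: bit + bit + carry-in; write the sum mod 2, carry 1 when the sum is 2 or 3.
carry:  00010000000
        00001000100
+       01101000000
-------------------
       001110000100
(the carry out of the leftmost column, 0, becomes the leading bit)
Decimal check:
  00001000100 = 64 + 4 = 68
  01101000000 = 512 + 256 + 64 = 832
  68 + 832 = 900, and 001110000100 = 512 + 256 + 128 + 4 = 900 ✓



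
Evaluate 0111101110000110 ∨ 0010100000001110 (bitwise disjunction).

OR: 1 when either bit is 1
  0111101110000110
| 0010100000001110
------------------
  0111101110001110
Decimal: 31622 | 10254 = 31630



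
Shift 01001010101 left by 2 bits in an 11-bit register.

Original: 01001010101 (decimal 597)
Shift left by 2 positions
Append 2 zeros on the right and drop the 2 high bits that overflow the 11-bit width
Result: 00101010100 (decimal 340)
Equivalent: 597 << 2 = 597 × 2^2 = 2388, truncated to 11 bits = 340



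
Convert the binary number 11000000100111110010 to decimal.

Sum of powers of 2 for each 1-bit:
2^1 + 2^4 + 2^5 + 2^6 + 2^7 + 2^8 + 2^11 + 2^18 + 2^19
= 2 + 16 + 32 + 64 + 128 + 256 + 2048 + 262144 + 524288
= 788978



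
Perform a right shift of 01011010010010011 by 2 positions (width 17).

Original: 01011010010010011 (decimal 46227)
Shift right by 2 positions
Drop the 2 low bits; fill with zeros on the left
Result: 00010110100100100 (decimal 11556)
Equivalent: 46227 >> 2 = 46227 ÷ 2^2 = 11556



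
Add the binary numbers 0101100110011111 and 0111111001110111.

Add column by column from the right: bit + bit + carry-in; write the sum mod 2, carry 1 when the sum is 2 or 3.
carry:  1111111111111110
        0101100110011111
+       0111111001110111
------------------------
       01101100000010110
(the carry out of the leftmost column, 0, becomes the leading bit)
Decimal check:
  0101100110011111 = 16384 + 4096 + 2048 + 256 + 128 + 16 + 8 + 4 + 2 + 1 = 22943
  0111111001110111 = 16384 + 8192 + 4096 + 2048 + 1024 + 512 + 64 + 32 + 16 + 4 + 2 + 1 = 32375
  22943 + 32375 = 55318, and 01101100000010110 = 32768 + 16384 + 4096 + 2048 + 16 + 4 + 2 = 55318 ✓



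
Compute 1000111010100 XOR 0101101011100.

XOR: 1 when bits differ
  1000111010100
^ 0101101011100
---------------
  1101010001000
Decimal: 4564 ^ 2908 = 6792



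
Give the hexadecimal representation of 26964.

Using repeated division by 16 (digits 10–15 are A–F):
26964 ÷ 16 = 1685 remainder 4
1685 ÷ 16 = 105 remainder 5
105 ÷ 16 = 6 remainder 9
6 ÷ 16 = 0 remainder 6
Reading remainders bottom to top: 6954



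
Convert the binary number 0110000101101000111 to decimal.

Sum of powers of 2 for each 1-bit:
2^0 + 2^1 + 2^2 + 2^6 + 2^8 + 2^9 + 2^11 + 2^16 + 2^17
= 1 + 2 + 4 + 64 + 256 + 512 + 2048 + 65536 + 131072
= 199495



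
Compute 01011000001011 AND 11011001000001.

AND: 1 only when both bits are 1
  01011000001011
& 11011001000001
----------------
  01011000000001
Decimal: 5643 & 13889 = 5633



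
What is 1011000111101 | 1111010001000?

OR: 1 when either bit is 1
  1011000111101
| 1111010001000
---------------
  1111010111101
Decimal: 5693 | 7816 = 7869



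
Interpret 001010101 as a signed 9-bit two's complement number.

Binary: 001010101
Sign bit: 0 (non-negative)
Read directly as an unsigned value:
001010101 = 64 + 16 + 4 + 1 = 85
Value: 85



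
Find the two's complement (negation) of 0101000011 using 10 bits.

Original: 0101000011
Step 1 - Invert all bits: 1010111100
Step 2 - Add 1: 1010111101
Verification: 0101000011 + 1010111101 = 10000000000; discarding the end carry (carry out of the top bit) leaves the 10-bit value 0000000000, as required for x + (-x)



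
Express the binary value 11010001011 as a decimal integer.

Sum of powers of 2 for each 1-bit:
2^0 + 2^1 + 2^3 + 2^7 + 2^9 + 2^10
= 1 + 2 + 8 + 128 + 512 + 1024
= 1675



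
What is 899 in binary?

Using repeated division by 2:
899 ÷ 2 = 449 remainder 1
449 ÷ 2 = 224 remainder 1
224 ÷ 2 = 112 remainder 0
112 ÷ 2 = 56 remainder 0
56 ÷ 2 = 28 remainder 0
28 ÷ 2 = 14 remainder 0
14 ÷ 2 = 7 remainder 0
7 ÷ 2 = 3 remainder 1
3 ÷ 2 = 1 remainder 1
1 ÷ 2 = 0 remainder 1
Reading remainders bottom to top: 1110000011



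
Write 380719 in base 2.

Using repeated division by 2:
380719 ÷ 2 = 190359 remainder 1
190359 ÷ 2 = 95179 remainder 1
95179 ÷ 2 = 47589 remainder 1
47589 ÷ 2 = 23794 remainder 1
23794 ÷ 2 = 11897 remainder 0
11897 ÷ 2 = 5948 remainder 1
5948 ÷ 2 = 2974 remainder 0
2974 ÷ 2 = 1487 remainder 0
1487 ÷ 2 = 743 remainder 1
743 ÷ 2 = 371 remainder 1
371 ÷ 2 = 185 remainder 1
185 ÷ 2 = 92 remainder 1
92 ÷ 2 = 46 remainder 0
46 ÷ 2 = 23 remainder 0
23 ÷ 2 = 11 remainder 1
11 ÷ 2 = 5 remainder 1
5 ÷ 2 = 2 remainder 1
2 ÷ 2 = 1 remainder 0
1 ÷ 2 = 0 remainder 1
Reading remainders bottom to top: 1011100111100101111

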